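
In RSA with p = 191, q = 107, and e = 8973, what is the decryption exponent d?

φ(n) = (p−1)(q−1) = 190·106 = 20140.
Need d with 8973·d ≡ 1 (mod 20140). Apply the extended Euclidean algorithm:
20140 = 2*8973 + 2194
8973 = 4*2194 + 197
2194 = 11*197 + 27
197 = 7*27 + 8
27 = 3*8 + 3
8 = 2*3 + 2
3 = 1*2 + 1
2 = 2*1 + 0
Back-substitute:
1 = 3 − 2
1 = −8 + 3·3
1 = 3·27 − 10·8
1 = −10·197 + 73·27
1 = 73·2194 − 813·197
1 = −813·8973 + 3325·2194
1 = 3325·20140 − 7463·8973
So 8973·(-7463) ≡ 1 (mod 20140), hence d ≡ -7463 ≡ 12677 (mod 20140).

12677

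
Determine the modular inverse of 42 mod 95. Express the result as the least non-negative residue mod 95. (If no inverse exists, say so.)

gcd(95, 42) by repeated division:
95 = 2·42 + 11
42 = 3·11 + 9
11 = 1·9 + 2
9 = 4·2 + 1
2 = 2·1 + 0
The gcd is 1. Working backward:
1 = 9 − 4·2
1 = −4·11 + 5·9
1 = 5·42 − 19·11
1 = −19·95 + 43·42
So 42·43 ≡ 1 (mod 95).

43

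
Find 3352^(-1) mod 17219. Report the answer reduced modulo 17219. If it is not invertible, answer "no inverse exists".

Apply the Euclidean algorithm to 17219 and 3352:
17219 = 5×3352 + 459
3352 = 7×459 + 139
459 = 3×139 + 42
139 = 3×42 + 13
42 = 3×13 + 3
13 = 4×3 + 1
3 = 3×1 + 0
The gcd is 1. Working backward:
1 = 13 − 4·3
1 = −4·42 + 13·13
1 = 13·139 − 43·42
1 = −43·459 + 142·139
1 = 142·3352 − 1037·459
1 = −1037·17219 + 5327·3352
So 3352·5327 ≡ 1 (mod 17219).

5327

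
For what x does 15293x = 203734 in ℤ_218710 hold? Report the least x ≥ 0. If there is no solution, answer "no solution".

164078

First find gcd(15293, 218710):
218710 = 14·15293 + 4608
15293 = 3·4608 + 1469
4608 = 3·1469 + 201
1469 = 7·201 + 62
201 = 3·62 + 15
62 = 4·15 + 2
15 = 7·2 + 1
2 = 2·1 + 0
gcd = 1, so a unique solution mod 218710 exists.
Back-substitute for the Bézout coefficients:
1 = 15 − 7·2
1 = −7·62 + 29·15
1 = 29·201 − 94·62
1 = −94·1469 + 687·201
1 = 687·4608 − 2155·1469
1 = −2155·15293 + 7152·4608
1 = 7152·218710 − 102283·15293
So 15293·(-102283) ≡ 1 (mod 218710), giving 15293⁻¹ ≡ 116427.
x ≡ 15293⁻¹·203734 ≡ 116427·203734 ≡ 164078 (mod 218710).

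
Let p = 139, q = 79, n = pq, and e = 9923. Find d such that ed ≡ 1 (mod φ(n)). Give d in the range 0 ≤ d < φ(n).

2675

φ(n) = (p−1)(q−1) = 138·78 = 10764.
Need d with 9923·d ≡ 1 (mod 10764). Apply the extended Euclidean algorithm:
10764 = 1·9923 + 841
9923 = 11·841 + 672
841 = 1·672 + 169
672 = 3·169 + 165
169 = 1·165 + 4
165 = 41·4 + 1
4 = 4·1 + 0
Back-substitute:
1 = 165 − 41·4
1 = −41·169 + 42·165
1 = 42·672 − 167·169
1 = −167·841 + 209·672
1 = 209·9923 − 2466·841
1 = −2466·10764 + 2675·9923
So 9923·2675 ≡ 1 (mod 10764), hence d = 2675.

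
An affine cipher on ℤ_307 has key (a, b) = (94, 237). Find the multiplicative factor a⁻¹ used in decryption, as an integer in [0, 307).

Apply the Euclidean algorithm to 307 and 94:
307 = 3×94 + 25
94 = 3×25 + 19
25 = 1×19 + 6
19 = 3×6 + 1
6 = 6×1 + 0
gcd = 1, so the inverse exists. Back-substitute:
1 = 19 − 3·6
1 = −3·25 + 4·19
1 = 4·94 − 15·25
1 = −15·307 + 49·94
So 94·49 ≡ 1 (mod 307).

49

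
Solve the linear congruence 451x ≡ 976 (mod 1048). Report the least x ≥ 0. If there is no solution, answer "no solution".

First find gcd(451, 1048):
1048 = 2*451 + 146
451 = 3*146 + 13
146 = 11*13 + 3
13 = 4*3 + 1
3 = 3*1 + 0
gcd = 1, so a unique solution mod 1048 exists.
Back-substitute for the Bézout coefficients:
1 = 13 − 4·3
1 = −4·146 + 45·13
1 = 45·451 − 139·146
1 = −139·1048 + 323·451
So 451·(323) ≡ 1 (mod 1048), giving 451⁻¹ ≡ 323.
x ≡ 451⁻¹·976 ≡ 323·976 ≡ 848 (mod 1048).

848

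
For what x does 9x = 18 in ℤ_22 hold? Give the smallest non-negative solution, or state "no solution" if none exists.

First find gcd(9, 22):
22 = 2·9 + 4
9 = 2·4 + 1
4 = 4·1 + 0
gcd = 1, so a unique solution mod 22 exists.
Back-substitute for the Bézout coefficients:
1 = 9 − 2·4
1 = −2·22 + 5·9
So 9·(5) ≡ 1 (mod 22), giving 9⁻¹ ≡ 5.
x ≡ 9⁻¹·18 ≡ 5·18 ≡ 2 (mod 22).

2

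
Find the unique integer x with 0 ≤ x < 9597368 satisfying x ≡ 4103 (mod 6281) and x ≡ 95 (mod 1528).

Write x = 4103 + 6281·k. Then 6281·k ≡ 95 − 4103 ≡ 576 (mod 1528).
Need 6281⁻¹ mod 1528. Extended Euclid on (1528, 169):
1528 = 9·169 + 7
169 = 24·7 + 1
7 = 7·1 + 0
Back-substitute:
1 = 169 − 24·7
1 = −24·1528 + 217·169
6281⁻¹ ≡ 217 (mod 1528), so k ≡ 217·576 ≡ 1224 (mod 1528).
x = 4103 + 6281·1224 = 7692047.

7692047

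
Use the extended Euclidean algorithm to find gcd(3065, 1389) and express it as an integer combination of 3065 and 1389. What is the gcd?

Repeated division:
3065 = 2×1389 + 287
1389 = 4×287 + 241
287 = 1×241 + 46
241 = 5×46 + 11
46 = 4×11 + 2
11 = 5×2 + 1
2 = 2×1 + 0
gcd(3065, 1389) = 1.
Express as a combination:
1 = 11 − 5·2
1 = −5·46 + 21·11
1 = 21·241 − 110·46
1 = −110·287 + 131·241
1 = 131·1389 − 634·287
1 = −634·3065 + 1399·1389
So 1 = (-634)·3065 + (1399)·1389.

1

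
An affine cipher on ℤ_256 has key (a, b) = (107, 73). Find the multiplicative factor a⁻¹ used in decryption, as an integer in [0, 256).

Extended Euclidean algorithm:
256 = 2·107 + 42
107 = 2·42 + 23
42 = 1·23 + 19
23 = 1·19 + 4
19 = 4·4 + 3
4 = 1·3 + 1
3 = 3·1 + 0
gcd = 1, so the inverse exists. Back-substitute:
1 = 4 − 3
1 = −19 + 5·4
1 = 5·23 − 6·19
1 = −6·42 + 11·23
1 = 11·107 − 28·42
1 = −28·256 + 67·107
So 107·67 ≡ 1 (mod 256).

67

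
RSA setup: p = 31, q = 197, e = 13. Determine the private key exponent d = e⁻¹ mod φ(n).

1357

φ(n) = (p−1)(q−1) = 30·196 = 5880.
Need d with 13·d ≡ 1 (mod 5880). Apply the extended Euclidean algorithm:
5880 = 452·13 + 4
13 = 3·4 + 1
4 = 4·1 + 0
Back-substitute:
1 = 13 − 3·4
1 = −3·5880 + 1357·13
So 13·1357 ≡ 1 (mod 5880), hence d = 1357.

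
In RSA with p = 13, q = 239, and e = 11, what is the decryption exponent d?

779

φ(n) = (p−1)(q−1) = 12·238 = 2856.
Need d with 11·d ≡ 1 (mod 2856). Apply the extended Euclidean algorithm:
2856 = 259×11 + 7
11 = 1×7 + 4
7 = 1×4 + 3
4 = 1×3 + 1
3 = 3×1 + 0
Back-substitute:
1 = 4 − 3
1 = −7 + 2·4
1 = 2·11 − 3·7
1 = −3·2856 + 779·11
So 11·779 ≡ 1 (mod 2856), hence d = 779.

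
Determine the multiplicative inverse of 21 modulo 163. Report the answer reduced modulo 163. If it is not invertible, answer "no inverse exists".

Extended Euclidean algorithm:
163 = 7·21 + 16
21 = 1·16 + 5
16 = 3·5 + 1
5 = 5·1 + 0
The gcd is 1. Working backward:
1 = 16 − 3·5
1 = −3·21 + 4·16
1 = 4·163 − 31·21
Thus 21·(-31) ≡ 1 (mod 163); reducing, -31 mod 163 = 132.

132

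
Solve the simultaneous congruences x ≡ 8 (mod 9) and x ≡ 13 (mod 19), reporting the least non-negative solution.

Write x = 8 + 9·k. Then 9·k ≡ 13 − 8 ≡ 5 (mod 19).
Need 9⁻¹ mod 19. Extended Euclid on (19, 9):
19 = 2*9 + 1
9 = 9*1 + 0
Back-substitute:
1 = 19 − 2·9
9⁻¹ ≡ 17 (mod 19), so k ≡ 17·5 ≡ 9 (mod 19).
x = 8 + 9·9 = 89.

89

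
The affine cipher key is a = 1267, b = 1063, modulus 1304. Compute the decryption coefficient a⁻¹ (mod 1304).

Run Euclid on (1304, 1267):
1304 = 1×1267 + 37
1267 = 34×37 + 9
37 = 4×9 + 1
9 = 9×1 + 0
The gcd is 1. Working backward:
1 = 37 − 4·9
1 = −4·1267 + 137·37
1 = 137·1304 − 141·1267
Hence 1267⁻¹ ≡ -141 ≡ 1163 (mod 1304).

1163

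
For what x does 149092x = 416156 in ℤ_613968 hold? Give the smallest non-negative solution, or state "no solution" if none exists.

First find gcd(149092, 613968):
613968 = 4×149092 + 17600
149092 = 8×17600 + 8292
17600 = 2×8292 + 1016
8292 = 8×1016 + 164
1016 = 6×164 + 32
164 = 5×32 + 4
32 = 8×4 + 0
gcd = 4 and 4 | 416156, so solutions exist. Divide through by 4: 37273x ≡ 104039 (mod 153492).
Now find 37273⁻¹ mod 153492:
153492 = 4*37273 + 4400
37273 = 8*4400 + 2073
4400 = 2*2073 + 254
2073 = 8*254 + 41
254 = 6*41 + 8
41 = 5*8 + 1
8 = 8*1 + 0
Back-substitute:
1 = 41 − 5·8
1 = −5·254 + 31·41
1 = 31·2073 − 253·254
1 = −253·4400 + 537·2073
1 = 537·37273 − 4549·4400
1 = −4549·153492 + 18733·37273
So 37273⁻¹ ≡ 18733 (mod 153492).
Then x ≡ 18733·104039 ≡ 74663 (mod 153492); the smallest non-negative solution is x = 74663.

74663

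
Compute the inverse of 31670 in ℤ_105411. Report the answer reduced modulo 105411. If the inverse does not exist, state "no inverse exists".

79679

gcd(105411, 31670) by repeated division:
105411 = 3·31670 + 10401
31670 = 3·10401 + 467
10401 = 22·467 + 127
467 = 3·127 + 86
127 = 1·86 + 41
86 = 2·41 + 4
41 = 10·4 + 1
4 = 4·1 + 0
The gcd is 1. Working backward:
1 = 41 − 10·4
1 = −10·86 + 21·41
1 = 21·127 − 31·86
1 = −31·467 + 114·127
1 = 114·10401 − 2539·467
1 = −2539·31670 + 7731·10401
1 = 7731·105411 − 25732·31670
Thus 31670·(-25732) ≡ 1 (mod 105411); reducing, -25732 mod 105411 = 79679.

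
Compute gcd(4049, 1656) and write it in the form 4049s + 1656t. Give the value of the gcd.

1

Repeated division:
4049 = 2×1656 + 737
1656 = 2×737 + 182
737 = 4×182 + 9
182 = 20×9 + 2
9 = 4×2 + 1
2 = 2×1 + 0
gcd(4049, 1656) = 1.
Back-substituting:
1 = 9 − 4·2
1 = −4·182 + 81·9
1 = 81·737 − 328·182
1 = −328·1656 + 737·737
1 = 737·4049 − 1802·1656
So 1 = (737)·4049 + (-1802)·1656.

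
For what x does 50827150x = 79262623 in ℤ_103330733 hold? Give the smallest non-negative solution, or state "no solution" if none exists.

First find gcd(50827150, 103330733):
103330733 = 2*50827150 + 1676433
50827150 = 30*1676433 + 534160
1676433 = 3*534160 + 73953
534160 = 7*73953 + 16489
73953 = 4*16489 + 7997
16489 = 2*7997 + 495
7997 = 16*495 + 77
495 = 6*77 + 33
77 = 2*33 + 11
33 = 3*11 + 0
gcd = 11 and 11 | 79262623, so solutions exist. Divide through by 11: 4620650x ≡ 7205693 (mod 9393703).
Now find 4620650⁻¹ mod 9393703:
9393703 = 2×4620650 + 152403
4620650 = 30×152403 + 48560
152403 = 3×48560 + 6723
48560 = 7×6723 + 1499
6723 = 4×1499 + 727
1499 = 2×727 + 45
727 = 16×45 + 7
45 = 6×7 + 3
7 = 2×3 + 1
3 = 3×1 + 0
Back-substitute:
1 = 7 − 2·3
1 = −2·45 + 13·7
1 = 13·727 − 210·45
1 = −210·1499 + 433·727
1 = 433·6723 − 1942·1499
1 = −1942·48560 + 14027·6723
1 = 14027·152403 − 44023·48560
1 = −44023·4620650 + 1334717·152403
1 = 1334717·9393703 − 2713457·4620650
So 4620650·(-2713457) ≡ 1 (mod 9393703), i.e. 4620650⁻¹ ≡ 6680246.
Then x ≡ 6680246·7205693 ≡ 6518292 (mod 9393703); the smallest non-negative solution is x = 6518292.

6518292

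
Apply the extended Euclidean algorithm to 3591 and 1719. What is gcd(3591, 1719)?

Repeated division:
3591 = 2×1719 + 153
1719 = 11×153 + 36
153 = 4×36 + 9
36 = 4×9 + 0
gcd(3591, 1719) = 9.
Back-substituting:
9 = 153 − 4·36
9 = −4·1719 + 45·153
9 = 45·3591 − 94·1719
So 9 = (45)·3591 + (-94)·1719.

9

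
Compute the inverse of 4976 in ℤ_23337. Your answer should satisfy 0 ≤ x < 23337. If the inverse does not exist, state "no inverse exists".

10088

Run Euclid on (23337, 4976):
23337 = 4×4976 + 3433
4976 = 1×3433 + 1543
3433 = 2×1543 + 347
1543 = 4×347 + 155
347 = 2×155 + 37
155 = 4×37 + 7
37 = 5×7 + 2
7 = 3×2 + 1
2 = 2×1 + 0
gcd = 1, so the inverse exists. Back-substitute:
1 = 7 − 3·2
1 = −3·37 + 16·7
1 = 16·155 − 67·37
1 = −67·347 + 150·155
1 = 150·1543 − 667·347
1 = −667·3433 + 1484·1543
1 = 1484·4976 − 2151·3433
1 = −2151·23337 + 10088·4976
So 4976·10088 ≡ 1 (mod 23337).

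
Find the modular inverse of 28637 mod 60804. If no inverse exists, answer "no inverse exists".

42425

Extended Euclidean algorithm:
60804 = 2*28637 + 3530
28637 = 8*3530 + 397
3530 = 8*397 + 354
397 = 1*354 + 43
354 = 8*43 + 10
43 = 4*10 + 3
10 = 3*3 + 1
3 = 3*1 + 0
gcd = 1, so the inverse exists. Back-substitute:
1 = 10 − 3·3
1 = −3·43 + 13·10
1 = 13·354 − 107·43
1 = −107·397 + 120·354
1 = 120·3530 − 1067·397
1 = −1067·28637 + 8656·3530
1 = 8656·60804 − 18379·28637
So 28637·(-18379) ≡ 1 (mod 60804), and -18379 ≡ 42425 (mod 60804).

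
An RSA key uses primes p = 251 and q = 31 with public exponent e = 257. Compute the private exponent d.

φ(n) = (p−1)(q−1) = 250·30 = 7500.
Need d with 257·d ≡ 1 (mod 7500). Apply the extended Euclidean algorithm:
7500 = 29·257 + 47
257 = 5·47 + 22
47 = 2·22 + 3
22 = 7·3 + 1
3 = 3·1 + 0
Back-substitute:
1 = 22 − 7·3
1 = −7·47 + 15·22
1 = 15·257 − 82·47
1 = −82·7500 + 2393·257
So 257·2393 ≡ 1 (mod 7500), hence d = 2393.

2393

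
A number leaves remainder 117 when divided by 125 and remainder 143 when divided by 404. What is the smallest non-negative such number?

Write x = 117 + 125·k. Then 125·k ≡ 143 − 117 ≡ 26 (mod 404).
Need 125⁻¹ mod 404. Extended Euclid on (404, 125):
404 = 3*125 + 29
125 = 4*29 + 9
29 = 3*9 + 2
9 = 4*2 + 1
2 = 2*1 + 0
Back-substitute:
1 = 9 − 4·2
1 = −4·29 + 13·9
1 = 13·125 − 56·29
1 = −56·404 + 181·125
125⁻¹ ≡ 181 (mod 404), so k ≡ 181·26 ≡ 262 (mod 404).
x = 117 + 125·262 = 32867.

32867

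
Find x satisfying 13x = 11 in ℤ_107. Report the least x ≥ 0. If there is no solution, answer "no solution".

42

First find gcd(13, 107):
107 = 8*13 + 3
13 = 4*3 + 1
3 = 3*1 + 0
gcd = 1, so a unique solution mod 107 exists.
Back-substitute for the Bézout coefficients:
1 = 13 − 4·3
1 = −4·107 + 33·13
So 13·(33) ≡ 1 (mod 107), giving 13⁻¹ ≡ 33.
x ≡ 13⁻¹·11 ≡ 33·11 ≡ 42 (mod 107).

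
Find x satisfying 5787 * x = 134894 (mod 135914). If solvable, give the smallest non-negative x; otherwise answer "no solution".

125486

First find gcd(5787, 135914):
135914 = 23×5787 + 2813
5787 = 2×2813 + 161
2813 = 17×161 + 76
161 = 2×76 + 9
76 = 8×9 + 4
9 = 2×4 + 1
4 = 4×1 + 0
gcd = 1, so a unique solution mod 135914 exists.
Back-substitute for the Bézout coefficients:
1 = 9 − 2·4
1 = −2·76 + 17·9
1 = 17·161 − 36·76
1 = −36·2813 + 629·161
1 = 629·5787 − 1294·2813
1 = −1294·135914 + 30391·5787
So 5787·(30391) ≡ 1 (mod 135914), giving 5787⁻¹ ≡ 30391.
x ≡ 5787⁻¹·134894 ≡ 30391·134894 ≡ 125486 (mod 135914).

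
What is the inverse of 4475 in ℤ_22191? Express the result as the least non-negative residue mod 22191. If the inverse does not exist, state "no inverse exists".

6392

Run Euclid on (22191, 4475):
22191 = 4·4475 + 4291
4475 = 1·4291 + 184
4291 = 23·184 + 59
184 = 3·59 + 7
59 = 8·7 + 3
7 = 2·3 + 1
3 = 3·1 + 0
The gcd is 1. Working backward:
1 = 7 − 2·3
1 = −2·59 + 17·7
1 = 17·184 − 53·59
1 = −53·4291 + 1236·184
1 = 1236·4475 − 1289·4291
1 = −1289·22191 + 6392·4475
So 4475·6392 ≡ 1 (mod 22191).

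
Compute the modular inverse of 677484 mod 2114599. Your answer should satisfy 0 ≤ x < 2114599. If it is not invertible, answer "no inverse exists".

1437465

Extended Euclidean algorithm:
2114599 = 3×677484 + 82147
677484 = 8×82147 + 20308
82147 = 4×20308 + 915
20308 = 22×915 + 178
915 = 5×178 + 25
178 = 7×25 + 3
25 = 8×3 + 1
3 = 3×1 + 0
gcd = 1, so the inverse exists. Back-substitute:
1 = 25 − 8·3
1 = −8·178 + 57·25
1 = 57·915 − 293·178
1 = −293·20308 + 6503·915
1 = 6503·82147 − 26305·20308
1 = −26305·677484 + 216943·82147
1 = 216943·2114599 − 677134·677484
Thus 677484·(-677134) ≡ 1 (mod 2114599); reducing, -677134 mod 2114599 = 1437465.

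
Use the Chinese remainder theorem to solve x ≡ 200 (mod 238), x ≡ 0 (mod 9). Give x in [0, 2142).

1152

Write x = 200 + 238·k. Then 238·k ≡ 0 − 200 ≡ 7 (mod 9).
Need 238⁻¹ mod 9. Extended Euclid on (9, 4):
9 = 2×4 + 1
4 = 4×1 + 0
Back-substitute:
1 = 9 − 2·4
238⁻¹ ≡ 7 (mod 9), so k ≡ 7·7 ≡ 4 (mod 9).
x = 200 + 238·4 = 1152.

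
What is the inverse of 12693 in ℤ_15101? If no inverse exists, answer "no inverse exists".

Extended Euclidean algorithm:
15101 = 1*12693 + 2408
12693 = 5*2408 + 653
2408 = 3*653 + 449
653 = 1*449 + 204
449 = 2*204 + 41
204 = 4*41 + 40
41 = 1*40 + 1
40 = 40*1 + 0
gcd = 1, so the inverse exists. Back-substitute:
1 = 41 − 40
1 = −204 + 5·41
1 = 5·449 − 11·204
1 = −11·653 + 16·449
1 = 16·2408 − 59·653
1 = −59·12693 + 311·2408
1 = 311·15101 − 370·12693
Thus 12693·(-370) ≡ 1 (mod 15101); reducing, -370 mod 15101 = 14731.

14731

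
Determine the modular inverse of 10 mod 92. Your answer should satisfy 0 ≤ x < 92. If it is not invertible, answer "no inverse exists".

Euclidean algorithm on 92, 10:
92 = 9×10 + 2
10 = 5×2 + 0
Since gcd = 2 > 1, 10 is not a unit mod 92.

no inverse exists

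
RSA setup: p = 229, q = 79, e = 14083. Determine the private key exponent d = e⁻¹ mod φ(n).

8707

φ(n) = (p−1)(q−1) = 228·78 = 17784.
Need d with 14083·d ≡ 1 (mod 17784). Apply the extended Euclidean algorithm:
17784 = 1×14083 + 3701
14083 = 3×3701 + 2980
3701 = 1×2980 + 721
2980 = 4×721 + 96
721 = 7×96 + 49
96 = 1×49 + 47
49 = 1×47 + 2
47 = 23×2 + 1
2 = 2×1 + 0
Back-substitute:
1 = 47 − 23·2
1 = −23·49 + 24·47
1 = 24·96 − 47·49
1 = −47·721 + 353·96
1 = 353·2980 − 1459·721
1 = −1459·3701 + 1812·2980
1 = 1812·14083 − 6895·3701
1 = −6895·17784 + 8707·14083
So 14083·8707 ≡ 1 (mod 17784), hence d = 8707.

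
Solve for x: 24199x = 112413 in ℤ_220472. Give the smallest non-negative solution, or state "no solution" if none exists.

27747

First find gcd(24199, 220472):
220472 = 9·24199 + 2681
24199 = 9·2681 + 70
2681 = 38·70 + 21
70 = 3·21 + 7
21 = 3·7 + 0
gcd = 7 and 7 | 112413, so solutions exist. Divide through by 7: 3457x ≡ 16059 (mod 31496).
Now find 3457⁻¹ mod 31496:
31496 = 9×3457 + 383
3457 = 9×383 + 10
383 = 38×10 + 3
10 = 3×3 + 1
3 = 3×1 + 0
Back-substitute:
1 = 10 − 3·3
1 = −3·383 + 115·10
1 = 115·3457 − 1038·383
1 = −1038·31496 + 9457·3457
So 3457⁻¹ ≡ 9457 (mod 31496).
Then x ≡ 9457·16059 ≡ 27747 (mod 31496); the smallest non-negative solution is x = 27747.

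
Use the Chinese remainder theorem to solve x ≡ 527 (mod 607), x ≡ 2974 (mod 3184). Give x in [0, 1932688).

1079166

Write x = 527 + 607·k. Then 607·k ≡ 2974 − 527 ≡ 2447 (mod 3184).
Need 607⁻¹ mod 3184. Extended Euclid on (3184, 607):
3184 = 5·607 + 149
607 = 4·149 + 11
149 = 13·11 + 6
11 = 1·6 + 5
6 = 1·5 + 1
5 = 5·1 + 0
Back-substitute:
1 = 6 − 5
1 = −11 + 2·6
1 = 2·149 − 27·11
1 = −27·607 + 110·149
1 = 110·3184 − 577·607
607⁻¹ ≡ 2607 (mod 3184), so k ≡ 2607·2447 ≡ 1777 (mod 3184).
x = 527 + 607·1777 = 1079166.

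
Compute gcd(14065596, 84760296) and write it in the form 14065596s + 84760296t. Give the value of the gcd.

12

Repeated division:
84760296 = 6*14065596 + 366720
14065596 = 38*366720 + 130236
366720 = 2*130236 + 106248
130236 = 1*106248 + 23988
106248 = 4*23988 + 10296
23988 = 2*10296 + 3396
10296 = 3*3396 + 108
3396 = 31*108 + 48
108 = 2*48 + 12
48 = 4*12 + 0
gcd(14065596, 84760296) = 12.
Back-substituting:
12 = 108 − 2·48
12 = −2·3396 + 63·108
12 = 63·10296 − 191·3396
12 = −191·23988 + 445·10296
12 = 445·106248 − 1971·23988
12 = −1971·130236 + 2416·106248
12 = 2416·366720 − 6803·130236
12 = −6803·14065596 + 260930·366720
12 = 260930·84760296 − 1572383·14065596
So 12 = (260930)·84760296 + (-1572383)·14065596.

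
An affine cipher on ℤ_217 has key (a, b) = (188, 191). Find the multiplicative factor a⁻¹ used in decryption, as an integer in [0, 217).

Run Euclid on (217, 188):
217 = 1*188 + 29
188 = 6*29 + 14
29 = 2*14 + 1
14 = 14*1 + 0
Since gcd(188, 217) = 1, back-substitute to write 1 as a combination:
1 = 29 − 2·14
1 = −2·188 + 13·29
1 = 13·217 − 15·188
Hence 188⁻¹ ≡ -15 ≡ 202 (mod 217).

202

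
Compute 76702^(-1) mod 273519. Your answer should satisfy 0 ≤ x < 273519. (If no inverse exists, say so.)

54385

Extended Euclidean algorithm:
273519 = 3·76702 + 43413
76702 = 1·43413 + 33289
43413 = 1·33289 + 10124
33289 = 3·10124 + 2917
10124 = 3·2917 + 1373
2917 = 2·1373 + 171
1373 = 8·171 + 5
171 = 34·5 + 1
5 = 5·1 + 0
Since gcd(76702, 273519) = 1, back-substitute to write 1 as a combination:
1 = 171 − 34·5
1 = −34·1373 + 273·171
1 = 273·2917 − 580·1373
1 = −580·10124 + 2013·2917
1 = 2013·33289 − 6619·10124
1 = −6619·43413 + 8632·33289
1 = 8632·76702 − 15251·43413
1 = −15251·273519 + 54385·76702
So 76702·54385 ≡ 1 (mod 273519).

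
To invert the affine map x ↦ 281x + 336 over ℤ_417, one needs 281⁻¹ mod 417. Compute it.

371

Run Euclid on (417, 281):
417 = 1×281 + 136
281 = 2×136 + 9
136 = 15×9 + 1
9 = 9×1 + 0
gcd = 1, so the inverse exists. Back-substitute:
1 = 136 − 15·9
1 = −15·281 + 31·136
1 = 31·417 − 46·281
Thus 281·(-46) ≡ 1 (mod 417); reducing, -46 mod 417 = 371.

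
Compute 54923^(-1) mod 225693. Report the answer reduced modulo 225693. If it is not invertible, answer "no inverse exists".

Run Euclid on (225693, 54923):
225693 = 4*54923 + 6001
54923 = 9*6001 + 914
6001 = 6*914 + 517
914 = 1*517 + 397
517 = 1*397 + 120
397 = 3*120 + 37
120 = 3*37 + 9
37 = 4*9 + 1
9 = 9*1 + 0
Since gcd(54923, 225693) = 1, back-substitute to write 1 as a combination:
1 = 37 − 4·9
1 = −4·120 + 13·37
1 = 13·397 − 43·120
1 = −43·517 + 56·397
1 = 56·914 − 99·517
1 = −99·6001 + 650·914
1 = 650·54923 − 5949·6001
1 = −5949·225693 + 24446·54923
So 54923·24446 ≡ 1 (mod 225693).

24446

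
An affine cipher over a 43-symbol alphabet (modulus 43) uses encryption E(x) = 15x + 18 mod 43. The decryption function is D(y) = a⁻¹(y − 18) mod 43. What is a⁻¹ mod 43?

23

Run Euclid on (43, 15):
43 = 2×15 + 13
15 = 1×13 + 2
13 = 6×2 + 1
2 = 2×1 + 0
The gcd is 1. Working backward:
1 = 13 − 6·2
1 = −6·15 + 7·13
1 = 7·43 − 20·15
So 15·(-20) ≡ 1 (mod 43), and -20 ≡ 23 (mod 43).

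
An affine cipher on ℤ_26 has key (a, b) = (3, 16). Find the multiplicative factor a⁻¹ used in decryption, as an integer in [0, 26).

Run Euclid on (26, 3):
26 = 8·3 + 2
3 = 1·2 + 1
2 = 2·1 + 0
gcd = 1, so the inverse exists. Back-substitute:
1 = 3 − 2
1 = −26 + 9·3
So 3·9 ≡ 1 (mod 26).

9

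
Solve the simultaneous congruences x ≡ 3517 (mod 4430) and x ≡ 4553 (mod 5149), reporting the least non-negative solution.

Write x = 3517 + 4430·k. Then 4430·k ≡ 4553 − 3517 ≡ 1036 (mod 5149).
Need 4430⁻¹ mod 5149. Extended Euclid on (5149, 4430):
5149 = 1*4430 + 719
4430 = 6*719 + 116
719 = 6*116 + 23
116 = 5*23 + 1
23 = 23*1 + 0
Back-substitute:
1 = 116 − 5·23
1 = −5·719 + 31·116
1 = 31·4430 − 191·719
1 = −191·5149 + 222·4430
4430⁻¹ ≡ 222 (mod 5149), so k ≡ 222·1036 ≡ 3436 (mod 5149).
x = 3517 + 4430·3436 = 15224997.

15224997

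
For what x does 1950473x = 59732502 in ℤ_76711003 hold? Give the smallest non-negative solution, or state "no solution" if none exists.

First find gcd(1950473, 76711003):
76711003 = 39×1950473 + 642556
1950473 = 3×642556 + 22805
642556 = 28×22805 + 4016
22805 = 5×4016 + 2725
4016 = 1×2725 + 1291
2725 = 2×1291 + 143
1291 = 9×143 + 4
143 = 35×4 + 3
4 = 1×3 + 1
3 = 3×1 + 0
gcd = 1, so a unique solution mod 76711003 exists.
Back-substitute for the Bézout coefficients:
1 = 4 − 3
1 = −143 + 36·4
1 = 36·1291 − 325·143
1 = −325·2725 + 686·1291
1 = 686·4016 − 1011·2725
1 = −1011·22805 + 5741·4016
1 = 5741·642556 − 161759·22805
1 = −161759·1950473 + 491018·642556
1 = 491018·76711003 − 19311461·1950473
So 1950473·(-19311461) ≡ 1 (mod 76711003), giving 1950473⁻¹ ≡ 57399542.
x ≡ 1950473⁻¹·59732502 ≡ 57399542·59732502 ≡ 33368304 (mod 76711003).

33368304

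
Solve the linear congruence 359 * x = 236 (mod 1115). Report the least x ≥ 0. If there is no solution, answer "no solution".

979

First find gcd(359, 1115):
1115 = 3·359 + 38
359 = 9·38 + 17
38 = 2·17 + 4
17 = 4·4 + 1
4 = 4·1 + 0
gcd = 1, so a unique solution mod 1115 exists.
Back-substitute for the Bézout coefficients:
1 = 17 − 4·4
1 = −4·38 + 9·17
1 = 9·359 − 85·38
1 = −85·1115 + 264·359
So 359·(264) ≡ 1 (mod 1115), giving 359⁻¹ ≡ 264.
x ≡ 359⁻¹·236 ≡ 264·236 ≡ 979 (mod 1115).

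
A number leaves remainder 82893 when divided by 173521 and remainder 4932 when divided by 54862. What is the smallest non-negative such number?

1775723286

Write x = 82893 + 173521·k. Then 173521·k ≡ 4932 − 82893 ≡ 31763 (mod 54862).
Need 173521⁻¹ mod 54862. Extended Euclid on (54862, 8935):
54862 = 6×8935 + 1252
8935 = 7×1252 + 171
1252 = 7×171 + 55
171 = 3×55 + 6
55 = 9×6 + 1
6 = 6×1 + 0
Back-substitute:
1 = 55 − 9·6
1 = −9·171 + 28·55
1 = 28·1252 − 205·171
1 = −205·8935 + 1463·1252
1 = 1463·54862 − 8983·8935
173521⁻¹ ≡ 45879 (mod 54862), so k ≡ 45879·31763 ≡ 10233 (mod 54862).
x = 82893 + 173521·10233 = 1775723286.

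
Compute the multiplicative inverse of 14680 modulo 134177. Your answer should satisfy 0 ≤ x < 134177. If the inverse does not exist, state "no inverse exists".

61120

Apply the Euclidean algorithm to 134177 and 14680:
134177 = 9·14680 + 2057
14680 = 7·2057 + 281
2057 = 7·281 + 90
281 = 3·90 + 11
90 = 8·11 + 2
11 = 5·2 + 1
2 = 2·1 + 0
The gcd is 1. Working backward:
1 = 11 − 5·2
1 = −5·90 + 41·11
1 = 41·281 − 128·90
1 = −128·2057 + 937·281
1 = 937·14680 − 6687·2057
1 = −6687·134177 + 61120·14680
So 14680·61120 ≡ 1 (mod 134177).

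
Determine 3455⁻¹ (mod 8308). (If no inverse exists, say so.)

Extended Euclidean algorithm:
8308 = 2·3455 + 1398
3455 = 2·1398 + 659
1398 = 2·659 + 80
659 = 8·80 + 19
80 = 4·19 + 4
19 = 4·4 + 3
4 = 1·3 + 1
3 = 3·1 + 0
Since gcd(3455, 8308) = 1, back-substitute to write 1 as a combination:
1 = 4 − 3
1 = −19 + 5·4
1 = 5·80 − 21·19
1 = −21·659 + 173·80
1 = 173·1398 − 367·659
1 = −367·3455 + 907·1398
1 = 907·8308 − 2181·3455
Hence 3455⁻¹ ≡ -2181 ≡ 6127 (mod 8308).

6127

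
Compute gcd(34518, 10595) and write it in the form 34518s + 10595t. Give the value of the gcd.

Euclidean algorithm:
34518 = 3×10595 + 2733
10595 = 3×2733 + 2396
2733 = 1×2396 + 337
2396 = 7×337 + 37
337 = 9×37 + 4
37 = 9×4 + 1
4 = 4×1 + 0
gcd(34518, 10595) = 1.
Working backward:
1 = 37 − 9·4
1 = −9·337 + 82·37
1 = 82·2396 − 583·337
1 = −583·2733 + 665·2396
1 = 665·10595 − 2578·2733
1 = −2578·34518 + 8399·10595
So 1 = (-2578)·34518 + (8399)·10595.

1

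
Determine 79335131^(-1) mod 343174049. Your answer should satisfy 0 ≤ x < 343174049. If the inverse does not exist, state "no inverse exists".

gcd(343174049, 79335131) by repeated division:
343174049 = 4*79335131 + 25833525
79335131 = 3*25833525 + 1834556
25833525 = 14*1834556 + 149741
1834556 = 12*149741 + 37664
149741 = 3*37664 + 36749
37664 = 1*36749 + 915
36749 = 40*915 + 149
915 = 6*149 + 21
149 = 7*21 + 2
21 = 10*2 + 1
2 = 2*1 + 0
The gcd is 1. Working backward:
1 = 21 − 10·2
1 = −10·149 + 71·21
1 = 71·915 − 436·149
1 = −436·36749 + 17511·915
1 = 17511·37664 − 17947·36749
1 = −17947·149741 + 71352·37664
1 = 71352·1834556 − 874171·149741
1 = −874171·25833525 + 12309746·1834556
1 = 12309746·79335131 − 37803409·25833525
1 = −37803409·343174049 + 163523382·79335131
So 79335131·163523382 ≡ 1 (mod 343174049).

163523382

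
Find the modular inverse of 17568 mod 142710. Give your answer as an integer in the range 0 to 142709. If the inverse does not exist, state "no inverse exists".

Compute gcd(17568, 142710):
142710 = 8·17568 + 2166
17568 = 8·2166 + 240
2166 = 9·240 + 6
240 = 40·6 + 0
Since gcd = 6 > 1, 17568 is not a unit mod 142710.

no inverse exists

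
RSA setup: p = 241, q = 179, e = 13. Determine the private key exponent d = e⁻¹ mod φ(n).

φ(n) = (p−1)(q−1) = 240·178 = 42720.
Need d with 13·d ≡ 1 (mod 42720). Apply the extended Euclidean algorithm:
42720 = 3286*13 + 2
13 = 6*2 + 1
2 = 2*1 + 0
Back-substitute:
1 = 13 − 6·2
1 = −6·42720 + 19717·13
So 13·19717 ≡ 1 (mod 42720), hence d = 19717.

19717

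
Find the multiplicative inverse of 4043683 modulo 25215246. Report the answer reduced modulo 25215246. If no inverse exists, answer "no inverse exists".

no inverse exists

Euclidean algorithm on 25215246, 4043683:
25215246 = 6·4043683 + 953148
4043683 = 4·953148 + 231091
953148 = 4·231091 + 28784
231091 = 8·28784 + 819
28784 = 35·819 + 119
819 = 6·119 + 105
119 = 1·105 + 14
105 = 7·14 + 7
14 = 2·7 + 0
The gcd is 7, not 1, hence no inverse exists.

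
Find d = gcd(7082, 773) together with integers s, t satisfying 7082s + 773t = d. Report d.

Apply Euclid's algorithm to 7082 and 773:
7082 = 9*773 + 125
773 = 6*125 + 23
125 = 5*23 + 10
23 = 2*10 + 3
10 = 3*3 + 1
3 = 3*1 + 0
gcd(7082, 773) = 1.
Back-substituting:
1 = 10 − 3·3
1 = −3·23 + 7·10
1 = 7·125 − 38·23
1 = −38·773 + 235·125
1 = 235·7082 − 2153·773
So 1 = (235)·7082 + (-2153)·773.

1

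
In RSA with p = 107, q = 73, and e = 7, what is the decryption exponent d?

3271

φ(n) = (p−1)(q−1) = 106·72 = 7632.
Need d with 7·d ≡ 1 (mod 7632). Apply the extended Euclidean algorithm:
7632 = 1090*7 + 2
7 = 3*2 + 1
2 = 2*1 + 0
Back-substitute:
1 = 7 − 3·2
1 = −3·7632 + 3271·7
So 7·3271 ≡ 1 (mod 7632), hence d = 3271.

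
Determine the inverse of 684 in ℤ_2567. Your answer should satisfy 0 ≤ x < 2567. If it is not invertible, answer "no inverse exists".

gcd(2567, 684) by repeated division:
2567 = 3×684 + 515
684 = 1×515 + 169
515 = 3×169 + 8
169 = 21×8 + 1
8 = 8×1 + 0
The gcd is 1. Working backward:
1 = 169 − 21·8
1 = −21·515 + 64·169
1 = 64·684 − 85·515
1 = −85·2567 + 319·684
So 684·319 ≡ 1 (mod 2567).

319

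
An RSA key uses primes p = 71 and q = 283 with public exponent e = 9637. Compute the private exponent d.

φ(n) = (p−1)(q−1) = 70·282 = 19740.
Need d with 9637·d ≡ 1 (mod 19740). Apply the extended Euclidean algorithm:
19740 = 2*9637 + 466
9637 = 20*466 + 317
466 = 1*317 + 149
317 = 2*149 + 19
149 = 7*19 + 16
19 = 1*16 + 3
16 = 5*3 + 1
3 = 3*1 + 0
Back-substitute:
1 = 16 − 5·3
1 = −5·19 + 6·16
1 = 6·149 − 47·19
1 = −47·317 + 100·149
1 = 100·466 − 147·317
1 = −147·9637 + 3040·466
1 = 3040·19740 − 6227·9637
So 9637·(-6227) ≡ 1 (mod 19740), hence d ≡ -6227 ≡ 13513 (mod 19740).

13513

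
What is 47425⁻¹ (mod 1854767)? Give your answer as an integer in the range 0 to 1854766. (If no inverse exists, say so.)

gcd(1854767, 47425) by repeated division:
1854767 = 39*47425 + 5192
47425 = 9*5192 + 697
5192 = 7*697 + 313
697 = 2*313 + 71
313 = 4*71 + 29
71 = 2*29 + 13
29 = 2*13 + 3
13 = 4*3 + 1
3 = 3*1 + 0
Since gcd(47425, 1854767) = 1, back-substitute to write 1 as a combination:
1 = 13 − 4·3
1 = −4·29 + 9·13
1 = 9·71 − 22·29
1 = −22·313 + 97·71
1 = 97·697 − 216·313
1 = −216·5192 + 1609·697
1 = 1609·47425 − 14697·5192
1 = −14697·1854767 + 574792·47425
So 47425·574792 ≡ 1 (mod 1854767).

574792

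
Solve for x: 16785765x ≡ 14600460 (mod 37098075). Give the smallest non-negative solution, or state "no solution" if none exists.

1633254

First find gcd(16785765, 37098075):
37098075 = 2×16785765 + 3526545
16785765 = 4×3526545 + 2679585
3526545 = 1×2679585 + 846960
2679585 = 3×846960 + 138705
846960 = 6×138705 + 14730
138705 = 9×14730 + 6135
14730 = 2×6135 + 2460
6135 = 2×2460 + 1215
2460 = 2×1215 + 30
1215 = 40×30 + 15
30 = 2×15 + 0
gcd = 15 and 15 | 14600460, so solutions exist. Divide through by 15: 1119051x ≡ 973364 (mod 2473205).
Now find 1119051⁻¹ mod 2473205:
2473205 = 2*1119051 + 235103
1119051 = 4*235103 + 178639
235103 = 1*178639 + 56464
178639 = 3*56464 + 9247
56464 = 6*9247 + 982
9247 = 9*982 + 409
982 = 2*409 + 164
409 = 2*164 + 81
164 = 2*81 + 2
81 = 40*2 + 1
2 = 2*1 + 0
Back-substitute:
1 = 81 − 40·2
1 = −40·164 + 81·81
1 = 81·409 − 202·164
1 = −202·982 + 485·409
1 = 485·9247 − 4567·982
1 = −4567·56464 + 27887·9247
1 = 27887·178639 − 88228·56464
1 = −88228·235103 + 116115·178639
1 = 116115·1119051 − 552688·235103
1 = −552688·2473205 + 1221491·1119051
So 1119051⁻¹ ≡ 1221491 (mod 2473205).
Then x ≡ 1221491·973364 ≡ 1633254 (mod 2473205); the smallest non-negative solution is x = 1633254.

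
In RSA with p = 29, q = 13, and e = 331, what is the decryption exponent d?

67

φ(n) = (p−1)(q−1) = 28·12 = 336.
Need d with 331·d ≡ 1 (mod 336). Apply the extended Euclidean algorithm:
336 = 1*331 + 5
331 = 66*5 + 1
5 = 5*1 + 0
Back-substitute:
1 = 331 − 66·5
1 = −66·336 + 67·331
So 331·67 ≡ 1 (mod 336), hence d = 67.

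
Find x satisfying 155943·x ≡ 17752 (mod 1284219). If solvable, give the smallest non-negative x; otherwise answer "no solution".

gcd(155943, 1284219):
1284219 = 8·155943 + 36675
155943 = 4·36675 + 9243
36675 = 3·9243 + 8946
9243 = 1·8946 + 297
8946 = 30·297 + 36
297 = 8·36 + 9
36 = 4·9 + 0
gcd = 9, but 9 ∤ 17752, so the congruence has no solution.

no solution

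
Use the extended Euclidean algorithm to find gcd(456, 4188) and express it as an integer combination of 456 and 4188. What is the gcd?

Repeated division:
4188 = 9·456 + 84
456 = 5·84 + 36
84 = 2·36 + 12
36 = 3·12 + 0
gcd(456, 4188) = 12.
Working backward:
12 = 84 − 2·36
12 = −2·456 + 11·84
12 = 11·4188 − 101·456
So 12 = (11)·4188 + (-101)·456.

12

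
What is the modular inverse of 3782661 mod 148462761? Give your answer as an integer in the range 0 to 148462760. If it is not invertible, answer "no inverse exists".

Euclidean algorithm on 148462761, 3782661:
148462761 = 39*3782661 + 938982
3782661 = 4*938982 + 26733
938982 = 35*26733 + 3327
26733 = 8*3327 + 117
3327 = 28*117 + 51
117 = 2*51 + 15
51 = 3*15 + 6
15 = 2*6 + 3
6 = 2*3 + 0
gcd(3782661, 148462761) = 3 ≠ 1, so 3782661 has no multiplicative inverse modulo 148462761.

no inverse exists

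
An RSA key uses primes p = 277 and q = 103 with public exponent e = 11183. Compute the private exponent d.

φ(n) = (p−1)(q−1) = 276·102 = 28152.
Need d with 11183·d ≡ 1 (mod 28152). Apply the extended Euclidean algorithm:
28152 = 2*11183 + 5786
11183 = 1*5786 + 5397
5786 = 1*5397 + 389
5397 = 13*389 + 340
389 = 1*340 + 49
340 = 6*49 + 46
49 = 1*46 + 3
46 = 15*3 + 1
3 = 3*1 + 0
Back-substitute:
1 = 46 − 15·3
1 = −15·49 + 16·46
1 = 16·340 − 111·49
1 = −111·389 + 127·340
1 = 127·5397 − 1762·389
1 = −1762·5786 + 1889·5397
1 = 1889·11183 − 3651·5786
1 = −3651·28152 + 9191·11183
So 11183·9191 ≡ 1 (mod 28152), hence d = 9191.

9191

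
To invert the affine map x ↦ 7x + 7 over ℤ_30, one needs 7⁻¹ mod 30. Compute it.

13

gcd(30, 7) by repeated division:
30 = 4·7 + 2
7 = 3·2 + 1
2 = 2·1 + 0
Since gcd(7, 30) = 1, back-substitute to write 1 as a combination:
1 = 7 − 3·2
1 = −3·30 + 13·7
So 7·13 ≡ 1 (mod 30).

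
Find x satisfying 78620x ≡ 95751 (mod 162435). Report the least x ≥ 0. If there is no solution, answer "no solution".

gcd(78620, 162435):
162435 = 2·78620 + 5195
78620 = 15·5195 + 695
5195 = 7·695 + 330
695 = 2·330 + 35
330 = 9·35 + 15
35 = 2·15 + 5
15 = 3·5 + 0
gcd = 5, but 5 ∤ 95751, so the congruence has no solution.

no solution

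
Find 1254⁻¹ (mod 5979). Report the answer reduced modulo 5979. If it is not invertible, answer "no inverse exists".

no inverse exists

Euclidean algorithm on 5979, 1254:
5979 = 4*1254 + 963
1254 = 1*963 + 291
963 = 3*291 + 90
291 = 3*90 + 21
90 = 4*21 + 6
21 = 3*6 + 3
6 = 2*3 + 0
The gcd is 3, not 1, hence no inverse exists.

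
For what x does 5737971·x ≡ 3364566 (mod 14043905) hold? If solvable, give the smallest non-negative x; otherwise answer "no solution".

7007646

First find gcd(5737971, 14043905):
14043905 = 2*5737971 + 2567963
5737971 = 2*2567963 + 602045
2567963 = 4*602045 + 159783
602045 = 3*159783 + 122696
159783 = 1*122696 + 37087
122696 = 3*37087 + 11435
37087 = 3*11435 + 2782
11435 = 4*2782 + 307
2782 = 9*307 + 19
307 = 16*19 + 3
19 = 6*3 + 1
3 = 3*1 + 0
gcd = 1, so a unique solution mod 14043905 exists.
Back-substitute for the Bézout coefficients:
1 = 19 − 6·3
1 = −6·307 + 97·19
1 = 97·2782 − 879·307
1 = −879·11435 + 3613·2782
1 = 3613·37087 − 11718·11435
1 = −11718·122696 + 38767·37087
1 = 38767·159783 − 50485·122696
1 = −50485·602045 + 190222·159783
1 = 190222·2567963 − 811373·602045
1 = −811373·5737971 + 1812968·2567963
1 = 1812968·14043905 − 4437309·5737971
So 5737971·(-4437309) ≡ 1 (mod 14043905), giving 5737971⁻¹ ≡ 9606596.
x ≡ 5737971⁻¹·3364566 ≡ 9606596·3364566 ≡ 7007646 (mod 14043905).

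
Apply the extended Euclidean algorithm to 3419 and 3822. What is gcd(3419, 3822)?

Euclidean algorithm:
3822 = 1×3419 + 403
3419 = 8×403 + 195
403 = 2×195 + 13
195 = 15×13 + 0
gcd(3419, 3822) = 13.
Working backward:
13 = 403 − 2·195
13 = −2·3419 + 17·403
13 = 17·3822 − 19·3419
So 13 = (17)·3822 + (-19)·3419.

13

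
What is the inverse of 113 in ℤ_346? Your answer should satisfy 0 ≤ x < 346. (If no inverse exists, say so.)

49

Extended Euclidean algorithm:
346 = 3·113 + 7
113 = 16·7 + 1
7 = 7·1 + 0
Since gcd(113, 346) = 1, back-substitute to write 1 as a combination:
1 = 113 − 16·7
1 = −16·346 + 49·113
So 113·49 ≡ 1 (mod 346).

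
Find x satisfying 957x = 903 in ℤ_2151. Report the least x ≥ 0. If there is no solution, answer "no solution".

664

First find gcd(957, 2151):
2151 = 2·957 + 237
957 = 4·237 + 9
237 = 26·9 + 3
9 = 3·3 + 0
gcd = 3 and 3 | 903, so solutions exist. Divide through by 3: 319x ≡ 301 (mod 717).
Now find 319⁻¹ mod 717:
717 = 2*319 + 79
319 = 4*79 + 3
79 = 26*3 + 1
3 = 3*1 + 0
Back-substitute:
1 = 79 − 26·3
1 = −26·319 + 105·79
1 = 105·717 − 236·319
So 319·(-236) ≡ 1 (mod 717), i.e. 319⁻¹ ≡ 481.
Then x ≡ 481·301 ≡ 664 (mod 717); the smallest non-negative solution is x = 664.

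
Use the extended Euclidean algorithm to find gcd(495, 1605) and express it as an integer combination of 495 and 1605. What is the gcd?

15

Euclidean algorithm:
1605 = 3×495 + 120
495 = 4×120 + 15
120 = 8×15 + 0
gcd(495, 1605) = 15.
Express as a combination:
15 = 495 − 4·120
15 = −4·1605 + 13·495
So 15 = (-4)·1605 + (13)·495.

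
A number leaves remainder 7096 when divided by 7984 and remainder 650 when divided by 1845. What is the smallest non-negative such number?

14506040

Write x = 7096 + 7984·k. Then 7984·k ≡ 650 − 7096 ≡ 934 (mod 1845).
Need 7984⁻¹ mod 1845. Extended Euclid on (1845, 604):
1845 = 3·604 + 33
604 = 18·33 + 10
33 = 3·10 + 3
10 = 3·3 + 1
3 = 3·1 + 0
Back-substitute:
1 = 10 − 3·3
1 = −3·33 + 10·10
1 = 10·604 − 183·33
1 = −183·1845 + 559·604
7984⁻¹ ≡ 559 (mod 1845), so k ≡ 559·934 ≡ 1816 (mod 1845).
x = 7096 + 7984·1816 = 14506040.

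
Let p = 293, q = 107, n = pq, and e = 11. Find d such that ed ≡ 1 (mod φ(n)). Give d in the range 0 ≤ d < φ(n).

16883

φ(n) = (p−1)(q−1) = 292·106 = 30952.
Need d with 11·d ≡ 1 (mod 30952). Apply the extended Euclidean algorithm:
30952 = 2813*11 + 9
11 = 1*9 + 2
9 = 4*2 + 1
2 = 2*1 + 0
Back-substitute:
1 = 9 − 4·2
1 = −4·11 + 5·9
1 = 5·30952 − 14069·11
So 11·(-14069) ≡ 1 (mod 30952), hence d ≡ -14069 ≡ 16883 (mod 30952).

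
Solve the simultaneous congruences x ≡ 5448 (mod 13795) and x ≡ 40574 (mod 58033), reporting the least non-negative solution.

Write x = 5448 + 13795·k. Then 13795·k ≡ 40574 − 5448 ≡ 35126 (mod 58033).
Need 13795⁻¹ mod 58033. Extended Euclid on (58033, 13795):
58033 = 4×13795 + 2853
13795 = 4×2853 + 2383
2853 = 1×2383 + 470
2383 = 5×470 + 33
470 = 14×33 + 8
33 = 4×8 + 1
8 = 8×1 + 0
Back-substitute:
1 = 33 − 4·8
1 = −4·470 + 57·33
1 = 57·2383 − 289·470
1 = −289·2853 + 346·2383
1 = 346·13795 − 1673·2853
1 = −1673·58033 + 7038·13795
13795⁻¹ ≡ 7038 (mod 58033), so k ≡ 7038·35126 ≡ 54241 (mod 58033).
x = 5448 + 13795·54241 = 748260043.

748260043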